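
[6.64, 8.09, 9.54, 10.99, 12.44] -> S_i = 6.64 + 1.45*i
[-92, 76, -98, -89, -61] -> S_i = Random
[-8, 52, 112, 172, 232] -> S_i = -8 + 60*i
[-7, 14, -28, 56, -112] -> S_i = -7*-2^i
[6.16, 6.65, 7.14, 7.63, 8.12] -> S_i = 6.16 + 0.49*i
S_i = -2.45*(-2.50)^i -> [-2.45, 6.12, -15.31, 38.28, -95.7]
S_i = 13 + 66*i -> [13, 79, 145, 211, 277]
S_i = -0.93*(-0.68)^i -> [-0.93, 0.63, -0.43, 0.29, -0.2]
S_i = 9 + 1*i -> [9, 10, 11, 12, 13]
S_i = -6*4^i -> [-6, -24, -96, -384, -1536]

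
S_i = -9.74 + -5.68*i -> [-9.74, -15.42, -21.1, -26.78, -32.46]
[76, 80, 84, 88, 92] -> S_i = 76 + 4*i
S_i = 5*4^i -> [5, 20, 80, 320, 1280]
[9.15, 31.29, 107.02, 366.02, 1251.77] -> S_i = 9.15*3.42^i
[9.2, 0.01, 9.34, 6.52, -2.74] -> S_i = Random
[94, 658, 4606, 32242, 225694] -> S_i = 94*7^i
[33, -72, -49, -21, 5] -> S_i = Random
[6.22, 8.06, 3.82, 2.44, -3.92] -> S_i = Random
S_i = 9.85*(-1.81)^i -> [9.85, -17.83, 32.27, -58.41, 105.72]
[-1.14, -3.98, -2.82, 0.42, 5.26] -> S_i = Random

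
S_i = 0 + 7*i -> [0, 7, 14, 21, 28]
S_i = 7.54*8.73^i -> [7.54, 65.82, 574.65, 5016.65, 43795.38]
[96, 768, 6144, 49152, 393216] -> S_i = 96*8^i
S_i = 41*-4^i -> [41, -164, 656, -2624, 10496]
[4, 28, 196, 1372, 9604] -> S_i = 4*7^i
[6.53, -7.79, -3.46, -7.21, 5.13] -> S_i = Random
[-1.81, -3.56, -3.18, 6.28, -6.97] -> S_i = Random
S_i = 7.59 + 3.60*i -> [7.59, 11.19, 14.79, 18.39, 21.99]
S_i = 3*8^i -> [3, 24, 192, 1536, 12288]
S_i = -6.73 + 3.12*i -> [-6.73, -3.61, -0.49, 2.63, 5.75]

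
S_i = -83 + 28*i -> [-83, -55, -27, 1, 29]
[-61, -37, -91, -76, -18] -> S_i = Random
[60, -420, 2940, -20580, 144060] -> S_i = 60*-7^i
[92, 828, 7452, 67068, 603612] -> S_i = 92*9^i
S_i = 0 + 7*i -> [0, 7, 14, 21, 28]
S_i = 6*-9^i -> [6, -54, 486, -4374, 39366]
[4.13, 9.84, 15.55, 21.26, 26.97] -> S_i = 4.13 + 5.71*i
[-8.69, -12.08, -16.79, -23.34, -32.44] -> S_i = -8.69*1.39^i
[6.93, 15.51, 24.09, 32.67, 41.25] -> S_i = 6.93 + 8.58*i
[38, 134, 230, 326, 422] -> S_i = 38 + 96*i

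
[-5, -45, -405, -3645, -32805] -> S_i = -5*9^i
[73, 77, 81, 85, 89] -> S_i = 73 + 4*i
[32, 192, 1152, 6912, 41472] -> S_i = 32*6^i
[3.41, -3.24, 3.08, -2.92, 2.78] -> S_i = 3.41*(-0.95)^i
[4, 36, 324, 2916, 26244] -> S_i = 4*9^i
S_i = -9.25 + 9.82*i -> [-9.25, 0.57, 10.39, 20.21, 30.03]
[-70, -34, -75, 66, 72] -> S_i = Random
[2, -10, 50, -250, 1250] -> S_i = 2*-5^i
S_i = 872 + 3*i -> [872, 875, 878, 881, 884]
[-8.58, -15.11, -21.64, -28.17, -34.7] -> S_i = -8.58 + -6.53*i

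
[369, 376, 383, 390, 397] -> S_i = 369 + 7*i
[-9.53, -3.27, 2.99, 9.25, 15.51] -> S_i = -9.53 + 6.26*i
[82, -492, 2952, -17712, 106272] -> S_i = 82*-6^i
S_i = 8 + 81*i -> [8, 89, 170, 251, 332]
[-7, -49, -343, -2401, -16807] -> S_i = -7*7^i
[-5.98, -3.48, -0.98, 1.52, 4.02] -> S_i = -5.98 + 2.50*i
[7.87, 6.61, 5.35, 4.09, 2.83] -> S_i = 7.87 + -1.26*i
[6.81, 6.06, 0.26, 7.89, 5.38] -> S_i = Random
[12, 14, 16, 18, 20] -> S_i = 12 + 2*i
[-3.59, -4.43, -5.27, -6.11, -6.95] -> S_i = -3.59 + -0.84*i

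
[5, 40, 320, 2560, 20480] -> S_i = 5*8^i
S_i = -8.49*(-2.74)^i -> [-8.49, 23.26, -63.74, 174.65, -478.53]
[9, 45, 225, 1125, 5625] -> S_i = 9*5^i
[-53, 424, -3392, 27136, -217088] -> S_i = -53*-8^i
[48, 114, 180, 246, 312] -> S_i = 48 + 66*i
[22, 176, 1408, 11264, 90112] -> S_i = 22*8^i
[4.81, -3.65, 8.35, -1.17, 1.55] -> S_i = Random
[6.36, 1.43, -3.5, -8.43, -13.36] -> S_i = 6.36 + -4.93*i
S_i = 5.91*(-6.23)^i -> [5.91, -36.82, 229.38, -1429.06, 8903.07]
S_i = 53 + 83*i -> [53, 136, 219, 302, 385]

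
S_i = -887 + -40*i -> [-887, -927, -967, -1007, -1047]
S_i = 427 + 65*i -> [427, 492, 557, 622, 687]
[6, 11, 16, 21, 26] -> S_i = 6 + 5*i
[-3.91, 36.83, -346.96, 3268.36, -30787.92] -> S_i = -3.91*(-9.42)^i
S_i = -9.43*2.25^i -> [-9.43, -21.22, -47.74, -107.41, -241.68]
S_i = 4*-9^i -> [4, -36, 324, -2916, 26244]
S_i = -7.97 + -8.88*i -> [-7.97, -16.85, -25.73, -34.61, -43.49]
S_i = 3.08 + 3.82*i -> [3.08, 6.9, 10.72, 14.54, 18.36]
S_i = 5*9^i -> [5, 45, 405, 3645, 32805]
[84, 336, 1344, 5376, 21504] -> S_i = 84*4^i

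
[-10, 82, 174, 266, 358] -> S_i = -10 + 92*i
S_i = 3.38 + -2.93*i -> [3.38, 0.45, -2.48, -5.41, -8.34]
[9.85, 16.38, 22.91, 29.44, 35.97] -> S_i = 9.85 + 6.53*i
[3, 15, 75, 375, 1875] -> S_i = 3*5^i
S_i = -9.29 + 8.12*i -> [-9.29, -1.17, 6.95, 15.07, 23.19]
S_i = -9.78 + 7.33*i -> [-9.78, -2.45, 4.88, 12.21, 19.54]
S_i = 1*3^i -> [1, 3, 9, 27, 81]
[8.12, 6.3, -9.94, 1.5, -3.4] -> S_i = Random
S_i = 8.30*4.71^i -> [8.3, 39.09, 184.13, 867.24, 4084.71]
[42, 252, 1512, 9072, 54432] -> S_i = 42*6^i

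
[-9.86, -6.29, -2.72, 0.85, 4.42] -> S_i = -9.86 + 3.57*i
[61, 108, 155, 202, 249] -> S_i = 61 + 47*i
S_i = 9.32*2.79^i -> [9.32, 26.0, 72.55, 202.41, 564.72]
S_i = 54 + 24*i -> [54, 78, 102, 126, 150]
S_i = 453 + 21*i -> [453, 474, 495, 516, 537]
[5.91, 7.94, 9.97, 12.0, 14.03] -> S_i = 5.91 + 2.03*i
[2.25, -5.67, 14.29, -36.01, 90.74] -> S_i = 2.25*(-2.52)^i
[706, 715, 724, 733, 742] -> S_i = 706 + 9*i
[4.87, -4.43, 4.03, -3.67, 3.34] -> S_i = 4.87*(-0.91)^i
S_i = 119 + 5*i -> [119, 124, 129, 134, 139]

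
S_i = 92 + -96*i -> [92, -4, -100, -196, -292]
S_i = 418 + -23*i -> [418, 395, 372, 349, 326]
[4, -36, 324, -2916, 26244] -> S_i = 4*-9^i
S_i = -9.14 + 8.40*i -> [-9.14, -0.74, 7.66, 16.06, 24.46]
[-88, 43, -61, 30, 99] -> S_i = Random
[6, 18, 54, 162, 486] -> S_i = 6*3^i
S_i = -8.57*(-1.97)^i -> [-8.57, 16.88, -33.26, 65.52, -129.08]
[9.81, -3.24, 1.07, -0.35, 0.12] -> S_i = 9.81*(-0.33)^i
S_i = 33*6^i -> [33, 198, 1188, 7128, 42768]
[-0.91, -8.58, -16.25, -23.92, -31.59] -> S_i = -0.91 + -7.67*i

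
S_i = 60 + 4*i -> [60, 64, 68, 72, 76]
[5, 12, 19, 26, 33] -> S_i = 5 + 7*i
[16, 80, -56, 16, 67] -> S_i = Random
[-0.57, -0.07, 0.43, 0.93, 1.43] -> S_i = -0.57 + 0.50*i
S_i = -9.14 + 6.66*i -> [-9.14, -2.48, 4.18, 10.84, 17.5]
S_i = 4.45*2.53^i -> [4.45, 11.26, 28.48, 72.06, 182.32]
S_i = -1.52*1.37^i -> [-1.52, -2.08, -2.85, -3.91, -5.35]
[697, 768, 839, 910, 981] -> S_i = 697 + 71*i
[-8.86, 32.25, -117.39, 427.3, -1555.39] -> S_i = -8.86*(-3.64)^i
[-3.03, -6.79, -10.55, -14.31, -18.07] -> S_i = -3.03 + -3.76*i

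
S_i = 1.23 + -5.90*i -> [1.23, -4.67, -10.57, -16.47, -22.37]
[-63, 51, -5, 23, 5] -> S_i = Random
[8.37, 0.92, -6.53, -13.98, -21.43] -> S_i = 8.37 + -7.45*i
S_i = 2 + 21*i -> [2, 23, 44, 65, 86]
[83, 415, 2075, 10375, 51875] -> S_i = 83*5^i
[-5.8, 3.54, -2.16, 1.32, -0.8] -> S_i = -5.80*(-0.61)^i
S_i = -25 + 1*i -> [-25, -24, -23, -22, -21]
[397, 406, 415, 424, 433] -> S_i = 397 + 9*i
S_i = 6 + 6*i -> [6, 12, 18, 24, 30]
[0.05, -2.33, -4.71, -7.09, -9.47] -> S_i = 0.05 + -2.38*i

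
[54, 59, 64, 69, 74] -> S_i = 54 + 5*i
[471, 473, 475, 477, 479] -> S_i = 471 + 2*i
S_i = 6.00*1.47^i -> [6.0, 8.82, 12.97, 19.06, 28.02]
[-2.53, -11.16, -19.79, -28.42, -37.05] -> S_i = -2.53 + -8.63*i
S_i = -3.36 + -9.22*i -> [-3.36, -12.58, -21.8, -31.02, -40.24]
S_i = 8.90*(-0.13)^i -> [8.9, -1.16, 0.15, -0.02, 0.0]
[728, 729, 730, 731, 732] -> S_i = 728 + 1*i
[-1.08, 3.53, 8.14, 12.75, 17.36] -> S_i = -1.08 + 4.61*i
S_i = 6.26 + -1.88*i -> [6.26, 4.38, 2.5, 0.62, -1.26]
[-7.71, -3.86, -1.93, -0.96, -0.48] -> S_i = -7.71*0.50^i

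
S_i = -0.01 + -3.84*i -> [-0.01, -3.85, -7.69, -11.53, -15.37]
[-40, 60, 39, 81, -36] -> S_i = Random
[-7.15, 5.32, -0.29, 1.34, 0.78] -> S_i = Random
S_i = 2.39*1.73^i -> [2.39, 4.13, 7.15, 12.37, 21.41]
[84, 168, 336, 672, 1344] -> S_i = 84*2^i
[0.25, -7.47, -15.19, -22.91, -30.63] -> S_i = 0.25 + -7.72*i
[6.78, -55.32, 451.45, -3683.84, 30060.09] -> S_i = 6.78*(-8.16)^i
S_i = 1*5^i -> [1, 5, 25, 125, 625]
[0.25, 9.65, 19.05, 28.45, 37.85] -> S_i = 0.25 + 9.40*i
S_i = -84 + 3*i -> [-84, -81, -78, -75, -72]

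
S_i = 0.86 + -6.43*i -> [0.86, -5.57, -12.0, -18.43, -24.86]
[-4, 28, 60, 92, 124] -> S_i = -4 + 32*i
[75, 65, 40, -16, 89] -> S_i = Random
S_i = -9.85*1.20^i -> [-9.85, -11.82, -14.18, -17.02, -20.42]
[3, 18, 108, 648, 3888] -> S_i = 3*6^i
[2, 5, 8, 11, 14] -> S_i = 2 + 3*i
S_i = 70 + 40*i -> [70, 110, 150, 190, 230]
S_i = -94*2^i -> [-94, -188, -376, -752, -1504]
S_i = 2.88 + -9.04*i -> [2.88, -6.16, -15.2, -24.24, -33.28]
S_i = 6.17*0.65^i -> [6.17, 4.01, 2.61, 1.69, 1.1]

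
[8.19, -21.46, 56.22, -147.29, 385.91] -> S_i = 8.19*(-2.62)^i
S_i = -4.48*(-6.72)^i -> [-4.48, 30.11, -202.31, 1359.52, -9135.98]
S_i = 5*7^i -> [5, 35, 245, 1715, 12005]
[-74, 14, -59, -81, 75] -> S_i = Random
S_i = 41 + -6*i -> [41, 35, 29, 23, 17]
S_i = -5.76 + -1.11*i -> [-5.76, -6.87, -7.98, -9.09, -10.2]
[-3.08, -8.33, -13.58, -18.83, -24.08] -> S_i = -3.08 + -5.25*i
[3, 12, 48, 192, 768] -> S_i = 3*4^i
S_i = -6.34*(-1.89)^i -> [-6.34, 11.98, -22.65, 42.8, -80.9]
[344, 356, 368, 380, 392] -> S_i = 344 + 12*i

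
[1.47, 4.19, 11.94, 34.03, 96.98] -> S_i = 1.47*2.85^i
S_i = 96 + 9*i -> [96, 105, 114, 123, 132]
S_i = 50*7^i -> [50, 350, 2450, 17150, 120050]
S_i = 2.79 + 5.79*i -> [2.79, 8.58, 14.37, 20.16, 25.95]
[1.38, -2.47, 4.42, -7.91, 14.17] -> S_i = 1.38*(-1.79)^i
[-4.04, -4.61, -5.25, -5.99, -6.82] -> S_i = -4.04*1.14^i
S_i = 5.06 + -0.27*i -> [5.06, 4.79, 4.52, 4.25, 3.98]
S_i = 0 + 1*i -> [0, 1, 2, 3, 4]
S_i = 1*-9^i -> [1, -9, 81, -729, 6561]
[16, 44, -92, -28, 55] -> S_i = Random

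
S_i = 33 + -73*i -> [33, -40, -113, -186, -259]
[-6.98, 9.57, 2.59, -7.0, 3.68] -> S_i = Random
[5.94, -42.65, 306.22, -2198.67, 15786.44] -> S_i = 5.94*(-7.18)^i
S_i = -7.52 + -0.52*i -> [-7.52, -8.04, -8.56, -9.08, -9.6]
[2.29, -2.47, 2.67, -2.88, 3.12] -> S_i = 2.29*(-1.08)^i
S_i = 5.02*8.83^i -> [5.02, 44.33, 391.4, 3456.1, 30517.33]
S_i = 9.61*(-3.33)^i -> [9.61, -32.0, 106.56, -354.86, 1181.68]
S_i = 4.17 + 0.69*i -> [4.17, 4.86, 5.55, 6.24, 6.93]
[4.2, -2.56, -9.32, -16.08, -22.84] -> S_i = 4.20 + -6.76*i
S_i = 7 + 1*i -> [7, 8, 9, 10, 11]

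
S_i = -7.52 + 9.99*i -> [-7.52, 2.47, 12.46, 22.45, 32.44]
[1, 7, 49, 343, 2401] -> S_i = 1*7^i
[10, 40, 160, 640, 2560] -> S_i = 10*4^i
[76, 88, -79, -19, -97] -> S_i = Random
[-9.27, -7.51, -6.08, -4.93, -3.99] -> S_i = -9.27*0.81^i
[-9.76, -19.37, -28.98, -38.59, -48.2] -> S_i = -9.76 + -9.61*i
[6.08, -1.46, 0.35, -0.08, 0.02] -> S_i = 6.08*(-0.24)^i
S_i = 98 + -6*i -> [98, 92, 86, 80, 74]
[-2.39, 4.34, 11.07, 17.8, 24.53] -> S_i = -2.39 + 6.73*i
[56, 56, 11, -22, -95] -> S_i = Random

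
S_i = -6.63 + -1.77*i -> [-6.63, -8.4, -10.17, -11.94, -13.71]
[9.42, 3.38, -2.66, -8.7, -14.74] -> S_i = 9.42 + -6.04*i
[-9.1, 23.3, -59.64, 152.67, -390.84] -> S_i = -9.10*(-2.56)^i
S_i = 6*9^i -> [6, 54, 486, 4374, 39366]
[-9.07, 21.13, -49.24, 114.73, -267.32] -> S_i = -9.07*(-2.33)^i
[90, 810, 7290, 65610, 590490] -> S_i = 90*9^i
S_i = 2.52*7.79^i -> [2.52, 19.63, 152.92, 1191.28, 9280.05]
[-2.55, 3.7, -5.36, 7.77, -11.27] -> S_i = -2.55*(-1.45)^i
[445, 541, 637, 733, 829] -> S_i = 445 + 96*i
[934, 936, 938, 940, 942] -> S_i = 934 + 2*i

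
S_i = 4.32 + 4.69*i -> [4.32, 9.01, 13.7, 18.39, 23.08]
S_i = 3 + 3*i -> [3, 6, 9, 12, 15]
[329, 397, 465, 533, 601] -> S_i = 329 + 68*i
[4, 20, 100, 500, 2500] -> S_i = 4*5^i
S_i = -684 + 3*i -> [-684, -681, -678, -675, -672]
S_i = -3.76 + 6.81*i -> [-3.76, 3.05, 9.86, 16.67, 23.48]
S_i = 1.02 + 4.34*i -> [1.02, 5.36, 9.7, 14.04, 18.38]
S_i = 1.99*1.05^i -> [1.99, 2.09, 2.19, 2.3, 2.42]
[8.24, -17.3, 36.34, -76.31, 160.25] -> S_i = 8.24*(-2.10)^i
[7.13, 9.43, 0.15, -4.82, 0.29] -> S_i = Random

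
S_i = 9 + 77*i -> [9, 86, 163, 240, 317]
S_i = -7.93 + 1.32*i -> [-7.93, -6.61, -5.29, -3.97, -2.65]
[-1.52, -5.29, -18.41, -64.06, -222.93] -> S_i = -1.52*3.48^i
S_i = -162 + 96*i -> [-162, -66, 30, 126, 222]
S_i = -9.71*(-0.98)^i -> [-9.71, 9.52, -9.33, 9.14, -8.96]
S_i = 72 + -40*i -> [72, 32, -8, -48, -88]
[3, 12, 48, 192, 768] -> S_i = 3*4^i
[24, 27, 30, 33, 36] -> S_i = 24 + 3*i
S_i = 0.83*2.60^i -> [0.83, 2.16, 5.61, 14.59, 37.93]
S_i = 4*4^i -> [4, 16, 64, 256, 1024]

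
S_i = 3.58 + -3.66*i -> [3.58, -0.08, -3.74, -7.4, -11.06]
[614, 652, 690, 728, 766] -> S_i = 614 + 38*i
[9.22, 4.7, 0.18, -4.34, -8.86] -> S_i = 9.22 + -4.52*i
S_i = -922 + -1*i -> [-922, -923, -924, -925, -926]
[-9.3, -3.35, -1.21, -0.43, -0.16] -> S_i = -9.30*0.36^i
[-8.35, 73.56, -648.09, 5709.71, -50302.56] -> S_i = -8.35*(-8.81)^i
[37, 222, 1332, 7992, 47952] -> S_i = 37*6^i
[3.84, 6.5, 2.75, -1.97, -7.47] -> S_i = Random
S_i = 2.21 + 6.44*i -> [2.21, 8.65, 15.09, 21.53, 27.97]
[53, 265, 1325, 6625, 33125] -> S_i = 53*5^i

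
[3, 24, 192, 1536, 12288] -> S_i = 3*8^i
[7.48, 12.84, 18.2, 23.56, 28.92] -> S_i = 7.48 + 5.36*i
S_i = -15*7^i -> [-15, -105, -735, -5145, -36015]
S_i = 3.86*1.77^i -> [3.86, 6.83, 12.09, 21.4, 37.89]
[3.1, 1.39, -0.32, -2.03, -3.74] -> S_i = 3.10 + -1.71*i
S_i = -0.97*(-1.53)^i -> [-0.97, 1.48, -2.27, 3.47, -5.32]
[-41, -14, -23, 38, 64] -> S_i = Random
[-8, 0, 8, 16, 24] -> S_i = -8 + 8*i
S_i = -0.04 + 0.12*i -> [-0.04, 0.08, 0.2, 0.32, 0.44]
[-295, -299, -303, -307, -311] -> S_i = -295 + -4*i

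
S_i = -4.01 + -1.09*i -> [-4.01, -5.1, -6.19, -7.28, -8.37]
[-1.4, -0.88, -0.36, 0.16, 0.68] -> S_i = -1.40 + 0.52*i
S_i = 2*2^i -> [2, 4, 8, 16, 32]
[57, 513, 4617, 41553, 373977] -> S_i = 57*9^i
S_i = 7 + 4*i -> [7, 11, 15, 19, 23]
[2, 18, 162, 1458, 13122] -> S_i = 2*9^i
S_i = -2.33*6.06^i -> [-2.33, -14.12, -85.57, -518.53, -3142.29]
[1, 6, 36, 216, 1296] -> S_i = 1*6^i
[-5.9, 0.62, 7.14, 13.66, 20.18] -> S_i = -5.90 + 6.52*i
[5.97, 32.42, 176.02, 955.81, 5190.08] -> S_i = 5.97*5.43^i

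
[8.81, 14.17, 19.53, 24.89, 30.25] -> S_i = 8.81 + 5.36*i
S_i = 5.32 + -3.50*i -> [5.32, 1.82, -1.68, -5.18, -8.68]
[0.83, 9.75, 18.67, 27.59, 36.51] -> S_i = 0.83 + 8.92*i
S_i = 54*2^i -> [54, 108, 216, 432, 864]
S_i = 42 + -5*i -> [42, 37, 32, 27, 22]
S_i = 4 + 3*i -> [4, 7, 10, 13, 16]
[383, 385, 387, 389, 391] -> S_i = 383 + 2*i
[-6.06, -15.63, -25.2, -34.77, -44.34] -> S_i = -6.06 + -9.57*i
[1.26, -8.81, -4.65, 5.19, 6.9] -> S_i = Random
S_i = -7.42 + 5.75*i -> [-7.42, -1.67, 4.08, 9.83, 15.58]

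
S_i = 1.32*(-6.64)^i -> [1.32, -8.76, 58.2, -386.44, 2565.94]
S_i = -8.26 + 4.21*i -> [-8.26, -4.05, 0.16, 4.37, 8.58]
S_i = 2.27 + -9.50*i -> [2.27, -7.23, -16.73, -26.23, -35.73]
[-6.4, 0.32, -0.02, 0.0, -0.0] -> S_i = -6.40*(-0.05)^i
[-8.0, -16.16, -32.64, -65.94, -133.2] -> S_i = -8.00*2.02^i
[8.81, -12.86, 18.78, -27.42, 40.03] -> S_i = 8.81*(-1.46)^i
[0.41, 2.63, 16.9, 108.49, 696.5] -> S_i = 0.41*6.42^i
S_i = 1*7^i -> [1, 7, 49, 343, 2401]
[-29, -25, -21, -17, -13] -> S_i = -29 + 4*i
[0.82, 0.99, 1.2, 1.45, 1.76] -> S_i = 0.82*1.21^i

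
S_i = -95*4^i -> [-95, -380, -1520, -6080, -24320]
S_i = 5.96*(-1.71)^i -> [5.96, -10.19, 17.43, -29.8, 50.96]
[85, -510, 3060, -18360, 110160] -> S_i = 85*-6^i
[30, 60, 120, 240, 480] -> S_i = 30*2^i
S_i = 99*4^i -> [99, 396, 1584, 6336, 25344]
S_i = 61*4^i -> [61, 244, 976, 3904, 15616]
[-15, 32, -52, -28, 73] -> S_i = Random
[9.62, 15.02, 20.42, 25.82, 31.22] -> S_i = 9.62 + 5.40*i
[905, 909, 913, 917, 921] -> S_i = 905 + 4*i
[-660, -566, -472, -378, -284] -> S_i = -660 + 94*i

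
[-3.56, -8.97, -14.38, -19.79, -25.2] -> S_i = -3.56 + -5.41*i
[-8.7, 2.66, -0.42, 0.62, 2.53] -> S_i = Random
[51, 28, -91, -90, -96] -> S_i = Random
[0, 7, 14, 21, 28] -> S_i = 0 + 7*i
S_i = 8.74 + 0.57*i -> [8.74, 9.31, 9.88, 10.45, 11.02]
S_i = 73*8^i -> [73, 584, 4672, 37376, 299008]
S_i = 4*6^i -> [4, 24, 144, 864, 5184]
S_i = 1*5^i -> [1, 5, 25, 125, 625]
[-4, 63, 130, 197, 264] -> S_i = -4 + 67*i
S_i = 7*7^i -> [7, 49, 343, 2401, 16807]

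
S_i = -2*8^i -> [-2, -16, -128, -1024, -8192]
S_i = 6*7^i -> [6, 42, 294, 2058, 14406]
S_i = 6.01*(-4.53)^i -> [6.01, -27.23, 123.33, -558.69, 2530.86]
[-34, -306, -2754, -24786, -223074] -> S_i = -34*9^i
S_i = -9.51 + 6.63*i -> [-9.51, -2.88, 3.75, 10.38, 17.01]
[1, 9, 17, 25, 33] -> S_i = 1 + 8*i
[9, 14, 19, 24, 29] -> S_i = 9 + 5*i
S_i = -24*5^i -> [-24, -120, -600, -3000, -15000]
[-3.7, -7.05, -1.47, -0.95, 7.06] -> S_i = Random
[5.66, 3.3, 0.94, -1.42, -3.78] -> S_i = 5.66 + -2.36*i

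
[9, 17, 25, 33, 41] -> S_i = 9 + 8*i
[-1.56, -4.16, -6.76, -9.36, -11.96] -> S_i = -1.56 + -2.60*i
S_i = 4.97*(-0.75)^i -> [4.97, -3.73, 2.8, -2.1, 1.57]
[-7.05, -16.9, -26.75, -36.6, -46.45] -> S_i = -7.05 + -9.85*i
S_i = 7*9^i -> [7, 63, 567, 5103, 45927]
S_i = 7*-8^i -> [7, -56, 448, -3584, 28672]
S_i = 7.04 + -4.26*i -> [7.04, 2.78, -1.48, -5.74, -10.0]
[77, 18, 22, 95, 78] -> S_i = Random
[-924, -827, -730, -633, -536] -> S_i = -924 + 97*i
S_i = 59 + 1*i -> [59, 60, 61, 62, 63]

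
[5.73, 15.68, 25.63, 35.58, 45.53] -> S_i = 5.73 + 9.95*i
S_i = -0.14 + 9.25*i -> [-0.14, 9.11, 18.36, 27.61, 36.86]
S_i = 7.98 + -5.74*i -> [7.98, 2.24, -3.5, -9.24, -14.98]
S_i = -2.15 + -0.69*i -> [-2.15, -2.84, -3.53, -4.22, -4.91]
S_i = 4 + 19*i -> [4, 23, 42, 61, 80]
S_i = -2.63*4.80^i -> [-2.63, -12.62, -60.6, -290.86, -1396.11]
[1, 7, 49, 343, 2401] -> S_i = 1*7^i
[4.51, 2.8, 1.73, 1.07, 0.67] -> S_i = 4.51*0.62^i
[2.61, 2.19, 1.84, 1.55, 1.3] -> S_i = 2.61*0.84^i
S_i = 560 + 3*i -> [560, 563, 566, 569, 572]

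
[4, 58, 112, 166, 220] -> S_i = 4 + 54*i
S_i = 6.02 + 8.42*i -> [6.02, 14.44, 22.86, 31.28, 39.7]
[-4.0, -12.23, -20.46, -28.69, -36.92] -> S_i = -4.00 + -8.23*i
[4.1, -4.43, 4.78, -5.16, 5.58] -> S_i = 4.10*(-1.08)^i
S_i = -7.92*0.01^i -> [-7.92, -0.08, -0.0, -0.0, -0.0]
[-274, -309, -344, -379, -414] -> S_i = -274 + -35*i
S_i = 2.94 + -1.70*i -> [2.94, 1.24, -0.46, -2.16, -3.86]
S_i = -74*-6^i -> [-74, 444, -2664, 15984, -95904]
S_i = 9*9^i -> [9, 81, 729, 6561, 59049]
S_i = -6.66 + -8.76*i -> [-6.66, -15.42, -24.18, -32.94, -41.7]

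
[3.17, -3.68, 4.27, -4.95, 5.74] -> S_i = 3.17*(-1.16)^i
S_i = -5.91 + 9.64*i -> [-5.91, 3.73, 13.37, 23.01, 32.65]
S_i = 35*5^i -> [35, 175, 875, 4375, 21875]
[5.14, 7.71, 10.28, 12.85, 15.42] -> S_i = 5.14 + 2.57*i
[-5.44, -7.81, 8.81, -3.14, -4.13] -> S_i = Random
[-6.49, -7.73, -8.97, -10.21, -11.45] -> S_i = -6.49 + -1.24*i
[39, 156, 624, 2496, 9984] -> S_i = 39*4^i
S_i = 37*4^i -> [37, 148, 592, 2368, 9472]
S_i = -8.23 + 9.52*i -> [-8.23, 1.29, 10.81, 20.33, 29.85]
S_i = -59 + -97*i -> [-59, -156, -253, -350, -447]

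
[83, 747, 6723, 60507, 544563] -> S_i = 83*9^i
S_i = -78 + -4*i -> [-78, -82, -86, -90, -94]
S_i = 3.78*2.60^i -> [3.78, 9.83, 25.55, 66.44, 172.74]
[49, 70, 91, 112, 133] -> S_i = 49 + 21*i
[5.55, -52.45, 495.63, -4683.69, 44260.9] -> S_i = 5.55*(-9.45)^i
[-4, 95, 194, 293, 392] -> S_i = -4 + 99*i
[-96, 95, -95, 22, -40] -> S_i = Random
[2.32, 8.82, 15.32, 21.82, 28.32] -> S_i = 2.32 + 6.50*i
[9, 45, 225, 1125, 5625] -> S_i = 9*5^i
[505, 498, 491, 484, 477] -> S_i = 505 + -7*i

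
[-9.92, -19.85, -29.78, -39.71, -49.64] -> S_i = -9.92 + -9.93*i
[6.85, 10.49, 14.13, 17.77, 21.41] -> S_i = 6.85 + 3.64*i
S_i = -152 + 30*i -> [-152, -122, -92, -62, -32]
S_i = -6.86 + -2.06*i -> [-6.86, -8.92, -10.98, -13.04, -15.1]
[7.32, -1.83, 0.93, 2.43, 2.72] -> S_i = Random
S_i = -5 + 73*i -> [-5, 68, 141, 214, 287]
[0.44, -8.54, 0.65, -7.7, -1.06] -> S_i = Random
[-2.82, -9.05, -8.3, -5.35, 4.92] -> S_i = Random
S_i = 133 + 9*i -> [133, 142, 151, 160, 169]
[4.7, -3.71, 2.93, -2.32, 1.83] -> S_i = 4.70*(-0.79)^i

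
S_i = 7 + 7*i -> [7, 14, 21, 28, 35]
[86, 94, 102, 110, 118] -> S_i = 86 + 8*i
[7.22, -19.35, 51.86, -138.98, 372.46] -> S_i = 7.22*(-2.68)^i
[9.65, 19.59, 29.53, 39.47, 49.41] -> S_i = 9.65 + 9.94*i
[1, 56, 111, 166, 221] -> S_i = 1 + 55*i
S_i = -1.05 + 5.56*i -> [-1.05, 4.51, 10.07, 15.63, 21.19]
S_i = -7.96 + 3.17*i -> [-7.96, -4.79, -1.62, 1.55, 4.72]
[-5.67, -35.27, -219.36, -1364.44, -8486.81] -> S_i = -5.67*6.22^i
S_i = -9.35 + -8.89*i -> [-9.35, -18.24, -27.13, -36.02, -44.91]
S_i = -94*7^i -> [-94, -658, -4606, -32242, -225694]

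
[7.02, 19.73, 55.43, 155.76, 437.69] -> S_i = 7.02*2.81^i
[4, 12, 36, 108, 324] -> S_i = 4*3^i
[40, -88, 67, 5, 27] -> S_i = Random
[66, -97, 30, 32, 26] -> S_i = Random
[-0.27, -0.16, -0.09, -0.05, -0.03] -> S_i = -0.27*0.58^i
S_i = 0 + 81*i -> [0, 81, 162, 243, 324]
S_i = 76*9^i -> [76, 684, 6156, 55404, 498636]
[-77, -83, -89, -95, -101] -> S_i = -77 + -6*i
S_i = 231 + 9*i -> [231, 240, 249, 258, 267]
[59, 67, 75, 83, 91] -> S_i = 59 + 8*i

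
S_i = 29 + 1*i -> [29, 30, 31, 32, 33]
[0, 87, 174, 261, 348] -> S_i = 0 + 87*i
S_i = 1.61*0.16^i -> [1.61, 0.26, 0.04, 0.01, 0.0]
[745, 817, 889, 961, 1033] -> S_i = 745 + 72*i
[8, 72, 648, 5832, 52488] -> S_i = 8*9^i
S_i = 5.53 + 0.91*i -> [5.53, 6.44, 7.35, 8.26, 9.17]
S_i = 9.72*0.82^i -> [9.72, 7.97, 6.54, 5.36, 4.39]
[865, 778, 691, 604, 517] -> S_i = 865 + -87*i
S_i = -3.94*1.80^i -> [-3.94, -7.09, -12.77, -22.98, -41.36]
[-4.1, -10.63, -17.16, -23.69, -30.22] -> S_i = -4.10 + -6.53*i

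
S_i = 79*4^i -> [79, 316, 1264, 5056, 20224]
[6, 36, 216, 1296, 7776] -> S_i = 6*6^i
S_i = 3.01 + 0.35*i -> [3.01, 3.36, 3.71, 4.06, 4.41]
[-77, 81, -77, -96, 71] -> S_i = Random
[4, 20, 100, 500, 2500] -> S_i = 4*5^i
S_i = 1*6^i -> [1, 6, 36, 216, 1296]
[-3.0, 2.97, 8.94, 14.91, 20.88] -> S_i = -3.00 + 5.97*i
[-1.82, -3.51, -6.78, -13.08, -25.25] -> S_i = -1.82*1.93^i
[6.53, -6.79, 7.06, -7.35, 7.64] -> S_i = 6.53*(-1.04)^i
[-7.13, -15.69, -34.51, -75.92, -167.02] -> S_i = -7.13*2.20^i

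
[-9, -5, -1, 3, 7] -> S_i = -9 + 4*i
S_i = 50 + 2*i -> [50, 52, 54, 56, 58]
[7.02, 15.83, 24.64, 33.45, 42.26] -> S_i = 7.02 + 8.81*i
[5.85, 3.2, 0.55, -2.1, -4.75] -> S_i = 5.85 + -2.65*i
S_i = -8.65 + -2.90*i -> [-8.65, -11.55, -14.45, -17.35, -20.25]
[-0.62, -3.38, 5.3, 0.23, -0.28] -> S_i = Random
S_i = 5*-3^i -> [5, -15, 45, -135, 405]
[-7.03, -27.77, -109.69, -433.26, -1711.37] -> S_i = -7.03*3.95^i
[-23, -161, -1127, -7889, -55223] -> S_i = -23*7^i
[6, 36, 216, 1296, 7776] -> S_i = 6*6^i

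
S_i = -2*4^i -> [-2, -8, -32, -128, -512]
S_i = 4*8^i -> [4, 32, 256, 2048, 16384]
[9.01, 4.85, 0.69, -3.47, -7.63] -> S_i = 9.01 + -4.16*i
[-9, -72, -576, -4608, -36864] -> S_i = -9*8^i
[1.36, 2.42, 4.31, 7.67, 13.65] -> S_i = 1.36*1.78^i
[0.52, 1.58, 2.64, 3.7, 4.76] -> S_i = 0.52 + 1.06*i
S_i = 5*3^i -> [5, 15, 45, 135, 405]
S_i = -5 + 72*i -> [-5, 67, 139, 211, 283]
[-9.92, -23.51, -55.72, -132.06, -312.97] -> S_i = -9.92*2.37^i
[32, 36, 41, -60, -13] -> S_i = Random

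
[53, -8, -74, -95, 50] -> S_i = Random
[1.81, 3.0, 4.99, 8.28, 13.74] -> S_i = 1.81*1.66^i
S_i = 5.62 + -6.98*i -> [5.62, -1.36, -8.34, -15.32, -22.3]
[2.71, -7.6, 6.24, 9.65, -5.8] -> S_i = Random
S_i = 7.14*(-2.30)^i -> [7.14, -16.42, 37.77, -86.87, 199.81]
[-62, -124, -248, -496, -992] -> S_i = -62*2^i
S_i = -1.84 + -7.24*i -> [-1.84, -9.08, -16.32, -23.56, -30.8]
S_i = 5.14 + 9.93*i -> [5.14, 15.07, 25.0, 34.93, 44.86]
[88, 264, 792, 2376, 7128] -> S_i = 88*3^i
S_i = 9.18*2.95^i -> [9.18, 27.08, 79.89, 235.67, 695.23]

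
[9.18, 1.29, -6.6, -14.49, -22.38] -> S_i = 9.18 + -7.89*i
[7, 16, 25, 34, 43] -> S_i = 7 + 9*i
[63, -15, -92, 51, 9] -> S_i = Random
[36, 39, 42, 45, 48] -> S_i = 36 + 3*i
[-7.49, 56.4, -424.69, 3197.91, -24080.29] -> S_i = -7.49*(-7.53)^i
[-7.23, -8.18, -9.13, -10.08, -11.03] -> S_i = -7.23 + -0.95*i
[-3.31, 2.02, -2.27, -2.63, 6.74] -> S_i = Random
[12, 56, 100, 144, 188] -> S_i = 12 + 44*i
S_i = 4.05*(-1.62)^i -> [4.05, -6.56, 10.63, -17.22, 27.89]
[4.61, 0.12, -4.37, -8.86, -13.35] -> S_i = 4.61 + -4.49*i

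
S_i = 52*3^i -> [52, 156, 468, 1404, 4212]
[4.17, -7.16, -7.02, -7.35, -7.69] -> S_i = Random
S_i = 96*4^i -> [96, 384, 1536, 6144, 24576]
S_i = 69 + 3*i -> [69, 72, 75, 78, 81]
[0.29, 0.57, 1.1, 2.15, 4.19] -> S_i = 0.29*1.95^i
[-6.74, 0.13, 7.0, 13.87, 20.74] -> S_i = -6.74 + 6.87*i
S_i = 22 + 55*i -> [22, 77, 132, 187, 242]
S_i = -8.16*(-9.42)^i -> [-8.16, 76.87, -724.09, 6820.92, -64253.05]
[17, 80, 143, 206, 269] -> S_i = 17 + 63*i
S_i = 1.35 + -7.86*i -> [1.35, -6.51, -14.37, -22.23, -30.09]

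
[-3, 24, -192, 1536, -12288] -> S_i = -3*-8^i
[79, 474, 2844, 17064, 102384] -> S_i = 79*6^i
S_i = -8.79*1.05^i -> [-8.79, -9.23, -9.69, -10.18, -10.68]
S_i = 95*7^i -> [95, 665, 4655, 32585, 228095]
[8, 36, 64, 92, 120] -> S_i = 8 + 28*i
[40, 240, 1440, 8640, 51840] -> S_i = 40*6^i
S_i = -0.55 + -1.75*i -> [-0.55, -2.3, -4.05, -5.8, -7.55]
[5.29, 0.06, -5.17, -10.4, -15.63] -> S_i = 5.29 + -5.23*i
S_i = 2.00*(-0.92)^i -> [2.0, -1.84, 1.69, -1.56, 1.43]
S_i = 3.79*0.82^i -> [3.79, 3.11, 2.55, 2.09, 1.71]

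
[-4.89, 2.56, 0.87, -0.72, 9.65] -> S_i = Random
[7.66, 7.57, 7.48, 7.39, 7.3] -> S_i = 7.66 + -0.09*i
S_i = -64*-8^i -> [-64, 512, -4096, 32768, -262144]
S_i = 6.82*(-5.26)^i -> [6.82, -35.87, 188.69, -992.53, 5220.68]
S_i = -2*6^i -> [-2, -12, -72, -432, -2592]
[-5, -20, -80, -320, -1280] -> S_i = -5*4^i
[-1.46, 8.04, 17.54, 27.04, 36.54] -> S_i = -1.46 + 9.50*i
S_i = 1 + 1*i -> [1, 2, 3, 4, 5]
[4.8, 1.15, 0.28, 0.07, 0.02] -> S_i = 4.80*0.24^i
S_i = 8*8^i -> [8, 64, 512, 4096, 32768]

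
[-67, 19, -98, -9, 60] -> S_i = Random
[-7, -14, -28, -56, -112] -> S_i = -7*2^i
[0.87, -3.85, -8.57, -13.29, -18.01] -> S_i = 0.87 + -4.72*i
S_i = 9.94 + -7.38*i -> [9.94, 2.56, -4.82, -12.2, -19.58]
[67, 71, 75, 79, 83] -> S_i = 67 + 4*i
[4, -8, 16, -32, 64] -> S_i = 4*-2^i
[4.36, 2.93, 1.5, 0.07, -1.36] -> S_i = 4.36 + -1.43*i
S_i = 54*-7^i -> [54, -378, 2646, -18522, 129654]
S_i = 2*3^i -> [2, 6, 18, 54, 162]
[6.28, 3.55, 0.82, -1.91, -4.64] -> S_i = 6.28 + -2.73*i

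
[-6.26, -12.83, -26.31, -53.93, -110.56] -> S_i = -6.26*2.05^i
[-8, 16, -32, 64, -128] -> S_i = -8*-2^i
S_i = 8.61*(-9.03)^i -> [8.61, -77.75, 702.07, -6339.67, 57247.19]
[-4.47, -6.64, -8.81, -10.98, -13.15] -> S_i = -4.47 + -2.17*i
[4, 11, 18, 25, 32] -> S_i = 4 + 7*i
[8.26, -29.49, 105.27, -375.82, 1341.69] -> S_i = 8.26*(-3.57)^i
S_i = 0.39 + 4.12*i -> [0.39, 4.51, 8.63, 12.75, 16.87]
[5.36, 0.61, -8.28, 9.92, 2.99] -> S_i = Random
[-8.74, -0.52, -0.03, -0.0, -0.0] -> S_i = -8.74*0.06^i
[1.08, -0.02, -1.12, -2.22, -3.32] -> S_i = 1.08 + -1.10*i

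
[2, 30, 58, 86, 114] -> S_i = 2 + 28*i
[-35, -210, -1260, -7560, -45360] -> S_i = -35*6^i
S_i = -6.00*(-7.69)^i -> [-6.0, 46.14, -354.82, 2728.54, -20982.47]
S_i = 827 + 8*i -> [827, 835, 843, 851, 859]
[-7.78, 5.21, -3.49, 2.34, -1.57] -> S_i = -7.78*(-0.67)^i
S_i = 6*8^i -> [6, 48, 384, 3072, 24576]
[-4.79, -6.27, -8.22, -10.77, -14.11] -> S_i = -4.79*1.31^i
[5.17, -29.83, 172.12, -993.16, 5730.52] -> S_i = 5.17*(-5.77)^i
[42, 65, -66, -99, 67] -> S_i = Random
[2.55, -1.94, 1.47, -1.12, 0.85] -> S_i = 2.55*(-0.76)^i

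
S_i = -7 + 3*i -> [-7, -4, -1, 2, 5]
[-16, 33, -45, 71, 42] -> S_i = Random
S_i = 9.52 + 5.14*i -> [9.52, 14.66, 19.8, 24.94, 30.08]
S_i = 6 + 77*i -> [6, 83, 160, 237, 314]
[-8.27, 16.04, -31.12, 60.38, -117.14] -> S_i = -8.27*(-1.94)^i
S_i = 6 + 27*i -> [6, 33, 60, 87, 114]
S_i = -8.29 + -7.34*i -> [-8.29, -15.63, -22.97, -30.31, -37.65]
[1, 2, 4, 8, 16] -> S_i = 1*2^i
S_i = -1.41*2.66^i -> [-1.41, -3.75, -9.98, -26.54, -70.59]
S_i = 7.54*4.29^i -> [7.54, 32.35, 138.77, 595.31, 2553.88]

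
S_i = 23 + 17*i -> [23, 40, 57, 74, 91]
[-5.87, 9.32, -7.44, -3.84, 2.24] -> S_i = Random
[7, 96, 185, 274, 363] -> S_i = 7 + 89*i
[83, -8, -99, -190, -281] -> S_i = 83 + -91*i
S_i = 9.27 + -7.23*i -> [9.27, 2.04, -5.19, -12.42, -19.65]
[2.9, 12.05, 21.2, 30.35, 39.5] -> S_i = 2.90 + 9.15*i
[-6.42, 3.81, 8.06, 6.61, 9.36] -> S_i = Random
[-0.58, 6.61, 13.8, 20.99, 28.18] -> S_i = -0.58 + 7.19*i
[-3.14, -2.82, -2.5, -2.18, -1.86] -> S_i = -3.14 + 0.32*i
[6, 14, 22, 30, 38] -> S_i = 6 + 8*i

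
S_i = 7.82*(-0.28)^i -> [7.82, -2.19, 0.61, -0.17, 0.05]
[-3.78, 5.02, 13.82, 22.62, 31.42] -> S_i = -3.78 + 8.80*i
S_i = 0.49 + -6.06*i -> [0.49, -5.57, -11.63, -17.69, -23.75]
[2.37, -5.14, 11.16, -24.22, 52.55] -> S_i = 2.37*(-2.17)^i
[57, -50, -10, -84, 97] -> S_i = Random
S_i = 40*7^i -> [40, 280, 1960, 13720, 96040]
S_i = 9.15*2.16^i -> [9.15, 19.76, 42.69, 92.21, 199.18]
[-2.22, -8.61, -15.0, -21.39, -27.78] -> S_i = -2.22 + -6.39*i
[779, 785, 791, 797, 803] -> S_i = 779 + 6*i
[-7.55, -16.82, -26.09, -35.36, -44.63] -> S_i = -7.55 + -9.27*i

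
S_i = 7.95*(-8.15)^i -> [7.95, -64.79, 528.06, -4303.68, 35074.99]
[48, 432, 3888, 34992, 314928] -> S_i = 48*9^i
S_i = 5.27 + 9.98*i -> [5.27, 15.25, 25.23, 35.21, 45.19]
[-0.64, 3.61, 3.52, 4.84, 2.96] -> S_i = Random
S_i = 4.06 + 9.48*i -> [4.06, 13.54, 23.02, 32.5, 41.98]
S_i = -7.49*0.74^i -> [-7.49, -5.54, -4.1, -3.04, -2.25]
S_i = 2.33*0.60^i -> [2.33, 1.4, 0.84, 0.5, 0.3]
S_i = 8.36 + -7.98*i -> [8.36, 0.38, -7.6, -15.58, -23.56]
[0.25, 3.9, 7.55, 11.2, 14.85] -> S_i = 0.25 + 3.65*i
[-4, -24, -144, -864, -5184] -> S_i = -4*6^i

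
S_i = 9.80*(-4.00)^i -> [9.8, -39.2, 156.8, -627.2, 2508.8]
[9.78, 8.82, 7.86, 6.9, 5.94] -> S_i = 9.78 + -0.96*i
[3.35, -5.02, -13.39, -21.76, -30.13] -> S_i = 3.35 + -8.37*i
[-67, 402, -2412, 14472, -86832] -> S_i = -67*-6^i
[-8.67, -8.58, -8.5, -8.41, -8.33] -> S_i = -8.67*0.99^i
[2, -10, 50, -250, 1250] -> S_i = 2*-5^i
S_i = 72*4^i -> [72, 288, 1152, 4608, 18432]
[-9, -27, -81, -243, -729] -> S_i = -9*3^i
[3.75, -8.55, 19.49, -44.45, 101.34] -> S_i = 3.75*(-2.28)^i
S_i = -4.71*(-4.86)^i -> [-4.71, 22.89, -111.25, 540.67, -2627.64]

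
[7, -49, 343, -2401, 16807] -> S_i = 7*-7^i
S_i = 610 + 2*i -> [610, 612, 614, 616, 618]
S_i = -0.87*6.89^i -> [-0.87, -5.99, -41.3, -284.56, -1960.63]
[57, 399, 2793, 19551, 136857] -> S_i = 57*7^i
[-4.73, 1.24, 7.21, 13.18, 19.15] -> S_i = -4.73 + 5.97*i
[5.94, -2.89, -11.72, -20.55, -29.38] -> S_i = 5.94 + -8.83*i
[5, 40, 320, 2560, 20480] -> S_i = 5*8^i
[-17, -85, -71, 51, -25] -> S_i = Random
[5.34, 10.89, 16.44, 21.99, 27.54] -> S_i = 5.34 + 5.55*i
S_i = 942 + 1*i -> [942, 943, 944, 945, 946]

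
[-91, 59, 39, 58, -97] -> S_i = Random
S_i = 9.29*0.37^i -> [9.29, 3.44, 1.27, 0.47, 0.17]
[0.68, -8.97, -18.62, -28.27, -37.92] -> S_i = 0.68 + -9.65*i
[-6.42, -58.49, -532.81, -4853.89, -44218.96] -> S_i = -6.42*9.11^i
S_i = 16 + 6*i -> [16, 22, 28, 34, 40]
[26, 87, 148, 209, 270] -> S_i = 26 + 61*i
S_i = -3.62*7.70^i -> [-3.62, -27.87, -214.63, -1652.65, -12725.4]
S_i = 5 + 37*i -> [5, 42, 79, 116, 153]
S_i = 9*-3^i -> [9, -27, 81, -243, 729]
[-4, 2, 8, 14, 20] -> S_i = -4 + 6*i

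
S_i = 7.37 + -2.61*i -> [7.37, 4.76, 2.15, -0.46, -3.07]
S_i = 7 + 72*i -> [7, 79, 151, 223, 295]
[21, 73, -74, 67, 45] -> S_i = Random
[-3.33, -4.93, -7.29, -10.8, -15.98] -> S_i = -3.33*1.48^i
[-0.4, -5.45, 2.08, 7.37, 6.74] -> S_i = Random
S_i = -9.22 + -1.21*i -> [-9.22, -10.43, -11.64, -12.85, -14.06]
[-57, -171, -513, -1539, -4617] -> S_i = -57*3^i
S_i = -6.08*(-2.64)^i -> [-6.08, 16.05, -42.38, 111.87, -295.34]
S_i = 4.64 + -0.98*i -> [4.64, 3.66, 2.68, 1.7, 0.72]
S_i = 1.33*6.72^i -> [1.33, 8.94, 60.06, 403.61, 2712.24]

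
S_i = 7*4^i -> [7, 28, 112, 448, 1792]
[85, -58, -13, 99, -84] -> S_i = Random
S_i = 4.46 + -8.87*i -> [4.46, -4.41, -13.28, -22.15, -31.02]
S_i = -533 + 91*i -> [-533, -442, -351, -260, -169]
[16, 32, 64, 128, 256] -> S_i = 16*2^i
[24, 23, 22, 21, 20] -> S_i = 24 + -1*i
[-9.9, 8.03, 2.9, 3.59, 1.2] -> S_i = Random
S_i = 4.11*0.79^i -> [4.11, 3.25, 2.57, 2.03, 1.6]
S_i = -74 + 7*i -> [-74, -67, -60, -53, -46]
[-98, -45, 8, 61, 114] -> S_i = -98 + 53*i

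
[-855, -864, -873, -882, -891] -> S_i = -855 + -9*i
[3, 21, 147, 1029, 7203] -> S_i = 3*7^i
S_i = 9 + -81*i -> [9, -72, -153, -234, -315]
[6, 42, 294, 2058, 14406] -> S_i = 6*7^i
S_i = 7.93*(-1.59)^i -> [7.93, -12.61, 20.05, -31.88, 50.68]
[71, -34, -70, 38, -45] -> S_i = Random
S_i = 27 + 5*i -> [27, 32, 37, 42, 47]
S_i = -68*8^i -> [-68, -544, -4352, -34816, -278528]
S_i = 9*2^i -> [9, 18, 36, 72, 144]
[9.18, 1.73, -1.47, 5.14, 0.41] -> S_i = Random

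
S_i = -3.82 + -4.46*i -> [-3.82, -8.28, -12.74, -17.2, -21.66]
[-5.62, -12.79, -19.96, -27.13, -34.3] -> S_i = -5.62 + -7.17*i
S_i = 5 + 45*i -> [5, 50, 95, 140, 185]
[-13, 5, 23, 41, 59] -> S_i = -13 + 18*i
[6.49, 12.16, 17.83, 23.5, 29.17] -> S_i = 6.49 + 5.67*i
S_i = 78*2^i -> [78, 156, 312, 624, 1248]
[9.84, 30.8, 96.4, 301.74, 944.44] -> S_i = 9.84*3.13^i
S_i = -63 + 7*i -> [-63, -56, -49, -42, -35]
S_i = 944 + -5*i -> [944, 939, 934, 929, 924]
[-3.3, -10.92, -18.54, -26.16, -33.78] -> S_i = -3.30 + -7.62*i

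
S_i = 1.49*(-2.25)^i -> [1.49, -3.35, 7.54, -16.97, 38.19]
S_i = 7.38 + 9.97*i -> [7.38, 17.35, 27.32, 37.29, 47.26]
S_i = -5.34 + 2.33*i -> [-5.34, -3.01, -0.68, 1.65, 3.98]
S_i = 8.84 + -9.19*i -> [8.84, -0.35, -9.54, -18.73, -27.92]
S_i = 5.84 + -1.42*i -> [5.84, 4.42, 3.0, 1.58, 0.16]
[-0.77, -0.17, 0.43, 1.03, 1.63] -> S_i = -0.77 + 0.60*i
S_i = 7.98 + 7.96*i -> [7.98, 15.94, 23.9, 31.86, 39.82]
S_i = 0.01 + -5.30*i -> [0.01, -5.29, -10.59, -15.89, -21.19]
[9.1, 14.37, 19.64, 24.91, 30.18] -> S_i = 9.10 + 5.27*i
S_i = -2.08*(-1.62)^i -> [-2.08, 3.37, -5.46, 8.84, -14.33]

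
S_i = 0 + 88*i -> [0, 88, 176, 264, 352]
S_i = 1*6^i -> [1, 6, 36, 216, 1296]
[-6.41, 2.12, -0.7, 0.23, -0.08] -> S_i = -6.41*(-0.33)^i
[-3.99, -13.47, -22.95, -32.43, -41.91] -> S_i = -3.99 + -9.48*i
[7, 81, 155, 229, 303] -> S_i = 7 + 74*i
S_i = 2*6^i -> [2, 12, 72, 432, 2592]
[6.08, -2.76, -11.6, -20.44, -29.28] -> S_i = 6.08 + -8.84*i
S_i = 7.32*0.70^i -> [7.32, 5.12, 3.59, 2.51, 1.76]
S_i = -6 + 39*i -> [-6, 33, 72, 111, 150]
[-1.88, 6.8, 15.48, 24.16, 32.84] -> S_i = -1.88 + 8.68*i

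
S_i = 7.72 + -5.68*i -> [7.72, 2.04, -3.64, -9.32, -15.0]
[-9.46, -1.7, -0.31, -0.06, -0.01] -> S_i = -9.46*0.18^i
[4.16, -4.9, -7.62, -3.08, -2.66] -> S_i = Random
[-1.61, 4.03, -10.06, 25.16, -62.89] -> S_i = -1.61*(-2.50)^i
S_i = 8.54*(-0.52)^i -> [8.54, -4.44, 2.31, -1.2, 0.62]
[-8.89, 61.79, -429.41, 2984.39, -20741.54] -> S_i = -8.89*(-6.95)^i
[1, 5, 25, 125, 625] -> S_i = 1*5^i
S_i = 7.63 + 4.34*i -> [7.63, 11.97, 16.31, 20.65, 24.99]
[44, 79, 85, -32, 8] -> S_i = Random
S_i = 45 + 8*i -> [45, 53, 61, 69, 77]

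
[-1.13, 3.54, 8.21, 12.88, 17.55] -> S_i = -1.13 + 4.67*i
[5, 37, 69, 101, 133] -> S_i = 5 + 32*i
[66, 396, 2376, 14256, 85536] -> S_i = 66*6^i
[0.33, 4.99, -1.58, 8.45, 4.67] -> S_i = Random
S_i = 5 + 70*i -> [5, 75, 145, 215, 285]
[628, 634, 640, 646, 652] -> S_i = 628 + 6*i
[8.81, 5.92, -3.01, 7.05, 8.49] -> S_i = Random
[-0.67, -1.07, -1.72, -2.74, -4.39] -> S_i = -0.67*1.60^i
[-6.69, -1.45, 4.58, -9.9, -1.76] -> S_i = Random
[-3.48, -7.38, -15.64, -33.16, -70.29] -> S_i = -3.48*2.12^i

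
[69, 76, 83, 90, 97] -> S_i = 69 + 7*i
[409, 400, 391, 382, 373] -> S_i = 409 + -9*i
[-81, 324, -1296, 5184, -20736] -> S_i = -81*-4^i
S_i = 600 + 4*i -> [600, 604, 608, 612, 616]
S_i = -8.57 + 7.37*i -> [-8.57, -1.2, 6.17, 13.54, 20.91]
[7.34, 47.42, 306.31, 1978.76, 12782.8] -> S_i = 7.34*6.46^i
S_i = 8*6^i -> [8, 48, 288, 1728, 10368]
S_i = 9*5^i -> [9, 45, 225, 1125, 5625]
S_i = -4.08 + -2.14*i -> [-4.08, -6.22, -8.36, -10.5, -12.64]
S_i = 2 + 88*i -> [2, 90, 178, 266, 354]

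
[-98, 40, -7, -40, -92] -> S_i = Random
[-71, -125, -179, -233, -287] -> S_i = -71 + -54*i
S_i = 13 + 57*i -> [13, 70, 127, 184, 241]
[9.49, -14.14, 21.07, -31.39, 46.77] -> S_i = 9.49*(-1.49)^i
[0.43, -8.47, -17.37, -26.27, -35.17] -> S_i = 0.43 + -8.90*i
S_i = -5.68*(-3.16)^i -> [-5.68, 17.95, -56.72, 179.23, -566.37]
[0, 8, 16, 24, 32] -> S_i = 0 + 8*i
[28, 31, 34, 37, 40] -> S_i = 28 + 3*i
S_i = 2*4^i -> [2, 8, 32, 128, 512]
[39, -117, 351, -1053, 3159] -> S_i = 39*-3^i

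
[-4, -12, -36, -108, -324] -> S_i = -4*3^i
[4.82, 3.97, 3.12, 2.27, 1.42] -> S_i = 4.82 + -0.85*i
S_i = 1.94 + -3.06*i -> [1.94, -1.12, -4.18, -7.24, -10.3]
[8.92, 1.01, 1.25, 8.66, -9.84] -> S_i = Random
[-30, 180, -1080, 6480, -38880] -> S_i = -30*-6^i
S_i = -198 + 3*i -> [-198, -195, -192, -189, -186]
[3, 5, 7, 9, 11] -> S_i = 3 + 2*i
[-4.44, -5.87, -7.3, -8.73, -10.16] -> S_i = -4.44 + -1.43*i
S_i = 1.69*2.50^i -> [1.69, 4.22, 10.56, 26.41, 66.02]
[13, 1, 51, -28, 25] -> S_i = Random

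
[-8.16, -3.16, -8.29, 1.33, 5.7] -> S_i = Random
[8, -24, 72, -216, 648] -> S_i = 8*-3^i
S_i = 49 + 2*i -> [49, 51, 53, 55, 57]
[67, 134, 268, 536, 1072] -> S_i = 67*2^i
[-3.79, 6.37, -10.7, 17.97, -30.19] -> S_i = -3.79*(-1.68)^i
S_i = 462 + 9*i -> [462, 471, 480, 489, 498]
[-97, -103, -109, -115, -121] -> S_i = -97 + -6*i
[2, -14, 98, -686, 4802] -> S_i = 2*-7^i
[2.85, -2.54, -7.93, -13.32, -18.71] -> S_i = 2.85 + -5.39*i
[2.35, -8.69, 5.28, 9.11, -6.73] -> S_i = Random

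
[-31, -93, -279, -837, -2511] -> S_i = -31*3^i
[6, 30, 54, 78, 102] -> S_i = 6 + 24*i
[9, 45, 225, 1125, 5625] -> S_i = 9*5^i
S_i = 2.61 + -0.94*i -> [2.61, 1.67, 0.73, -0.21, -1.15]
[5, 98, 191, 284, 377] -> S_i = 5 + 93*i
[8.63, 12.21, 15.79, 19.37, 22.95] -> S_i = 8.63 + 3.58*i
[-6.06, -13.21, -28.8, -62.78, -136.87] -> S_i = -6.06*2.18^i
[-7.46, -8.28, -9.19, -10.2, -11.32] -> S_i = -7.46*1.11^i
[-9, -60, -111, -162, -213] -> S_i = -9 + -51*i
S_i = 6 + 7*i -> [6, 13, 20, 27, 34]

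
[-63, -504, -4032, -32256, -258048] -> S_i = -63*8^i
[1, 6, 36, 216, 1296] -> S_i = 1*6^i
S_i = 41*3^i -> [41, 123, 369, 1107, 3321]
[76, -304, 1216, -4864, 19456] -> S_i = 76*-4^i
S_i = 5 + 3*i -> [5, 8, 11, 14, 17]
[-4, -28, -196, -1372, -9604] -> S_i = -4*7^i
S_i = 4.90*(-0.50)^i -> [4.9, -2.45, 1.23, -0.61, 0.31]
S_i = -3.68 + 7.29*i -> [-3.68, 3.61, 10.9, 18.19, 25.48]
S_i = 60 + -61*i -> [60, -1, -62, -123, -184]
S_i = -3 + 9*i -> [-3, 6, 15, 24, 33]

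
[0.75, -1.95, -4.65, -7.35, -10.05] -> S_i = 0.75 + -2.70*i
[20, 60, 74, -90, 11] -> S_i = Random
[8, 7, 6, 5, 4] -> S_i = 8 + -1*i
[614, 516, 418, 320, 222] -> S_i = 614 + -98*i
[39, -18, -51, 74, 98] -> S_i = Random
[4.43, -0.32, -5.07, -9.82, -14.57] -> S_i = 4.43 + -4.75*i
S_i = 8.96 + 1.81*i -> [8.96, 10.77, 12.58, 14.39, 16.2]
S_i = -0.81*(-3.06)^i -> [-0.81, 2.48, -7.58, 23.21, -71.02]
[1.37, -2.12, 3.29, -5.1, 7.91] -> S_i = 1.37*(-1.55)^i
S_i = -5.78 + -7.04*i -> [-5.78, -12.82, -19.86, -26.9, -33.94]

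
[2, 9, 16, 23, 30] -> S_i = 2 + 7*i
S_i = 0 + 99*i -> [0, 99, 198, 297, 396]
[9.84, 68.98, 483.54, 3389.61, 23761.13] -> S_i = 9.84*7.01^i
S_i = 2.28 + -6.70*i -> [2.28, -4.42, -11.12, -17.82, -24.52]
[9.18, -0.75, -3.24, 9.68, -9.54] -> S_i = Random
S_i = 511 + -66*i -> [511, 445, 379, 313, 247]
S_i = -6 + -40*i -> [-6, -46, -86, -126, -166]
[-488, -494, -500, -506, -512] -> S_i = -488 + -6*i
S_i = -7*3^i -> [-7, -21, -63, -189, -567]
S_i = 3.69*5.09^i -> [3.69, 18.78, 95.6, 486.61, 2476.84]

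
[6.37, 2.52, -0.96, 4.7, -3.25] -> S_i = Random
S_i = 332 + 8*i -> [332, 340, 348, 356, 364]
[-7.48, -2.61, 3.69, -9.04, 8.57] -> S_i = Random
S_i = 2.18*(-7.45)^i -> [2.18, -16.24, 121.0, -901.42, 6715.55]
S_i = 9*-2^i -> [9, -18, 36, -72, 144]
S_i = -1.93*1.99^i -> [-1.93, -3.84, -7.64, -15.21, -30.27]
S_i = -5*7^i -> [-5, -35, -245, -1715, -12005]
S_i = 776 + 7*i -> [776, 783, 790, 797, 804]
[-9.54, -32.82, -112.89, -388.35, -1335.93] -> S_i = -9.54*3.44^i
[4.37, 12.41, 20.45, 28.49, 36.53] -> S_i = 4.37 + 8.04*i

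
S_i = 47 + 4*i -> [47, 51, 55, 59, 63]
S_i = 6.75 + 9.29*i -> [6.75, 16.04, 25.33, 34.62, 43.91]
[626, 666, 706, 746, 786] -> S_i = 626 + 40*i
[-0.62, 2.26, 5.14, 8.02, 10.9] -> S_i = -0.62 + 2.88*i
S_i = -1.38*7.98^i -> [-1.38, -11.01, -87.88, -701.27, -5596.17]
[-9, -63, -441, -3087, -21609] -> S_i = -9*7^i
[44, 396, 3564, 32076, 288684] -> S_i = 44*9^i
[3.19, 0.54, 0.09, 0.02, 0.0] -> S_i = 3.19*0.17^i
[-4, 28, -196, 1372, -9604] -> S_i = -4*-7^i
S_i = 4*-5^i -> [4, -20, 100, -500, 2500]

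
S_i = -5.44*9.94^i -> [-5.44, -54.07, -537.49, -5342.67, -53106.1]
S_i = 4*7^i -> [4, 28, 196, 1372, 9604]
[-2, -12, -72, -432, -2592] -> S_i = -2*6^i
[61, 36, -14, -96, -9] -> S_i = Random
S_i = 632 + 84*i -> [632, 716, 800, 884, 968]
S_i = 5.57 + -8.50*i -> [5.57, -2.93, -11.43, -19.93, -28.43]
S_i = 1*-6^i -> [1, -6, 36, -216, 1296]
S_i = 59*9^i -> [59, 531, 4779, 43011, 387099]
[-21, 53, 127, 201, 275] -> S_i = -21 + 74*i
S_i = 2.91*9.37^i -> [2.91, 27.27, 255.49, 2393.93, 22431.14]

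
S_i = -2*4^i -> [-2, -8, -32, -128, -512]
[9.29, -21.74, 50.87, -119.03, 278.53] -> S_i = 9.29*(-2.34)^i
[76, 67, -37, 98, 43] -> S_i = Random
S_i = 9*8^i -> [9, 72, 576, 4608, 36864]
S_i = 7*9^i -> [7, 63, 567, 5103, 45927]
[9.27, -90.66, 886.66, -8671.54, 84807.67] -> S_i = 9.27*(-9.78)^i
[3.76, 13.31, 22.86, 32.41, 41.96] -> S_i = 3.76 + 9.55*i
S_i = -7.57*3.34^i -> [-7.57, -25.28, -84.45, -282.06, -942.07]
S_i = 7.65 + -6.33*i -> [7.65, 1.32, -5.01, -11.34, -17.67]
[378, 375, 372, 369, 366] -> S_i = 378 + -3*i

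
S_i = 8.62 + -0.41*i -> [8.62, 8.21, 7.8, 7.39, 6.98]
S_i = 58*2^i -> [58, 116, 232, 464, 928]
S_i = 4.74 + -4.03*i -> [4.74, 0.71, -3.32, -7.35, -11.38]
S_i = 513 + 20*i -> [513, 533, 553, 573, 593]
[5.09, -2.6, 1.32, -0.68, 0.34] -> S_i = 5.09*(-0.51)^i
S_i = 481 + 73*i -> [481, 554, 627, 700, 773]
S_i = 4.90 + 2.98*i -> [4.9, 7.88, 10.86, 13.84, 16.82]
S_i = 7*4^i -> [7, 28, 112, 448, 1792]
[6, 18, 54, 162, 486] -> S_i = 6*3^i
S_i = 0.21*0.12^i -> [0.21, 0.03, 0.0, 0.0, 0.0]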